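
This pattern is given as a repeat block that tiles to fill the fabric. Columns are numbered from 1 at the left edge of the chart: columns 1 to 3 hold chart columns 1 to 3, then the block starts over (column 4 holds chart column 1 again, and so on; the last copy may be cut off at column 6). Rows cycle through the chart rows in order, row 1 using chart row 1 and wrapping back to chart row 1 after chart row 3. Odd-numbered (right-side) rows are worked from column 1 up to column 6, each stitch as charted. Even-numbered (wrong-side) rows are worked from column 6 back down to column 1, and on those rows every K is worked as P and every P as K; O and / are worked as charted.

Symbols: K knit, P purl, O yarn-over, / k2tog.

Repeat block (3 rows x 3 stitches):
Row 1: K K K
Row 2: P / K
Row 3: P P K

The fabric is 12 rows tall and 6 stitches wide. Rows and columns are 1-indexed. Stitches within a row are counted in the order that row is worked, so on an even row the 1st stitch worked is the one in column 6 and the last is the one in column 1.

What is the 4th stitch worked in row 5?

Row 5: (5-1) mod 3 = 1, so use chart row 2. Odd row -> RS.
Chart row 2 tiled across columns 1-6: P / K P / K
RS: work column 1 to column 6, symbols as charted — the tiled row is the row as worked.
Counting 4 along the worked row gives P.

== STITCH ==
P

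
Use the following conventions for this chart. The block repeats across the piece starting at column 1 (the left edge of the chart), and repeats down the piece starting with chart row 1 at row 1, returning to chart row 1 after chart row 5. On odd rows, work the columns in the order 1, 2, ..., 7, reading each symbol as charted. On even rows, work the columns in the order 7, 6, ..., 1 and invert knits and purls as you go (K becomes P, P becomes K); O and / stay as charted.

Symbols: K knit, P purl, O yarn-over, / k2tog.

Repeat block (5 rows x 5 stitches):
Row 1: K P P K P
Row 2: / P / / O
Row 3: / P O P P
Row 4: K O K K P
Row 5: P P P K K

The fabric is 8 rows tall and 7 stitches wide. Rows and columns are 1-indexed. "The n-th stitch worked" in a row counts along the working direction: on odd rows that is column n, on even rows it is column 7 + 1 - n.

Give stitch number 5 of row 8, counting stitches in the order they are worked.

Result:
O

Derivation:
Row 8: (8-1) mod 5 = 2, so use chart row 3. Even row -> WS.
Chart row 3 tiled across columns 1-7: / P O P P / P
Wrong side: read the tiled row from column 7 down to 1 and exchange K with P (leave O, /).
Row 8 as worked: K / K K O K /
Stitch 5 in working order -> O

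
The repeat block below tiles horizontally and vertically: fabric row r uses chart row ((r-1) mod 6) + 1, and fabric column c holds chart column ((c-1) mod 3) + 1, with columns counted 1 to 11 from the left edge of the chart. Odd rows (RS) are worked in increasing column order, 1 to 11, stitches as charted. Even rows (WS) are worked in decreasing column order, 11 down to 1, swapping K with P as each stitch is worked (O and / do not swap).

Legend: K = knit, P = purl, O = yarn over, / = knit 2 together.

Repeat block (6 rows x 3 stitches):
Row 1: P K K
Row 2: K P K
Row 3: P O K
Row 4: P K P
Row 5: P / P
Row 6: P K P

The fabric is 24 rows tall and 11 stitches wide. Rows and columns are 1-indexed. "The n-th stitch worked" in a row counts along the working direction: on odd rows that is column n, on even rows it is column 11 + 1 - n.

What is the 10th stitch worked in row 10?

Row 10 uses chart row ((10-1) mod 6)+1 = 4. Row 10 is even, so WS.
Chart row 4 tiled across columns 1-11: P K P P K P P K P P K
WS row: flip the tiled sequence (start at column 11) and apply K<->P; O and / stay.
Row 10 as worked: P K K P K K P K K P K
The 10th stitch worked is P.

Stitch:
P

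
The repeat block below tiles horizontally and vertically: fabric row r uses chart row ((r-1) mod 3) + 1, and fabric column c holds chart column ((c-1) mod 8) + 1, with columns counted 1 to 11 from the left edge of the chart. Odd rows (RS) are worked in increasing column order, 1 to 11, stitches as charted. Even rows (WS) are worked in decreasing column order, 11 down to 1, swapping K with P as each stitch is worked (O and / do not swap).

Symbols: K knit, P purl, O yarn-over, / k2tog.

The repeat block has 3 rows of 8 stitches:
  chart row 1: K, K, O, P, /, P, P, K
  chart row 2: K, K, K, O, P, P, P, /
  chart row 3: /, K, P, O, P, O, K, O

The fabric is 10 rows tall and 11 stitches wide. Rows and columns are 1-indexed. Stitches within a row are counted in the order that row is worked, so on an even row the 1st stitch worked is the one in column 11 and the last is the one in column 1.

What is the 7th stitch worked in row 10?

Stitch:
/

Derivation:
Row 10 uses chart row ((10-1) mod 3)+1 = 1. Row 10 is even, so WS.
Chart row 1 tiled across columns 1-11: K K O P / P P K K K O
Wrong side: read the tiled row from column 11 down to 1 and exchange K with P (leave O, /).
Row 10 as worked: O P P P K K / K O P P
Counting 7 along the worked row gives /.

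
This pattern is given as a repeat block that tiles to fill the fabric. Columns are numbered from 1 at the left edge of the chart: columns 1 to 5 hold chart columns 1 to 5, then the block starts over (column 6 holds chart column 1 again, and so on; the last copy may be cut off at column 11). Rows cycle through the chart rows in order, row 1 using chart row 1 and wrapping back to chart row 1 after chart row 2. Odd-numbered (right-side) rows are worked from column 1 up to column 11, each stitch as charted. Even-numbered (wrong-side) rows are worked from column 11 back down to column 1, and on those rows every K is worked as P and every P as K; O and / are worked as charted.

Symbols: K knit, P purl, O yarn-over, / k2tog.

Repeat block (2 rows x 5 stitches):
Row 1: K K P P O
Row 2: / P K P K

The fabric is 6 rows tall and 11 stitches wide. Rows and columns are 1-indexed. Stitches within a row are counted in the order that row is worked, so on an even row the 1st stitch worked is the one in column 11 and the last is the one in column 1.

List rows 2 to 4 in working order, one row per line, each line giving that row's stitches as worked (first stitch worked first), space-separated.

Rows as worked:
/ P K P K / P K P K /
K K P P O K K P P O K
/ P K P K / P K P K /

Derivation:
Row 2: chart row 2, WS - tiled (columns 1-11): / P K P K / P K P K /; work from column 11 back to 1 with K<->P swapped.
Row 3: chart row 1, RS - tile across columns 1-11 and work as-is.
Row 4: chart row 2, WS - tiled (columns 1-11): / P K P K / P K P K /; work from column 11 back to 1 with K<->P swapped.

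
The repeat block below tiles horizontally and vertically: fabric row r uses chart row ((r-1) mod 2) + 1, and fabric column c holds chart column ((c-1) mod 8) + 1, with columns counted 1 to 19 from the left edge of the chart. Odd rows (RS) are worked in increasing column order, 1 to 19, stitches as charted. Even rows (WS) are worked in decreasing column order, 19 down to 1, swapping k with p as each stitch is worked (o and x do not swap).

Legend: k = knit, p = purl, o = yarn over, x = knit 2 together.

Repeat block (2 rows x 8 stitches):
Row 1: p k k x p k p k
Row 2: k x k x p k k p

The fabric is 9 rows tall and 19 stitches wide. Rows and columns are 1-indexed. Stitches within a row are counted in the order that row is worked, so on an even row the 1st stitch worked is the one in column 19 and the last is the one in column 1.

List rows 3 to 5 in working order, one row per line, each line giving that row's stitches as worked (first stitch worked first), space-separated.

Rows as worked:
p k k x p k p k p k k x p k p k p k k
p x p k p p k x p x p k p p k x p x p
p k k x p k p k p k k x p k p k p k k

Derivation:
Row 3: chart row 1, RS - tile across columns 1-19 and work as-is.
Row 4: chart row 2, WS - tiled (columns 1-19): k x k x p k k p k x k x p k k p k x k; work from column 19 back to 1 with k<->p swapped.
Row 5: chart row 1, RS - tile across columns 1-19 and work as-is.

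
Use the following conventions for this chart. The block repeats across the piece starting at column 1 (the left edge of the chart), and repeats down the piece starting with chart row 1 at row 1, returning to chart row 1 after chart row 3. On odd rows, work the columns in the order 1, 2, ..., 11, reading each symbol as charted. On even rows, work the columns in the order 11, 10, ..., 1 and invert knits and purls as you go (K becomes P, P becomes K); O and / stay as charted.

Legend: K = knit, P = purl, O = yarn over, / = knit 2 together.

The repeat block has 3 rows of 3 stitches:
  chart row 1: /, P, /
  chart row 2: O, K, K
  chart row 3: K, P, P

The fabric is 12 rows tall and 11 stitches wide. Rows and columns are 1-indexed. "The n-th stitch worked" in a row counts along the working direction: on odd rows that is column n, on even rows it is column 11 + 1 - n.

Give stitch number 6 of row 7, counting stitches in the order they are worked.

== STITCH ==
/

Derivation:
For row 7: chart row = ((7-1) mod 3) + 1 = 1; this is a RS (odd) row.
Chart row 1 tiled across columns 1-11: / P / / P / / P / / P
RS row: no reversal, no swap; stitch n worked = column n.
Counting 6 along the worked row gives /.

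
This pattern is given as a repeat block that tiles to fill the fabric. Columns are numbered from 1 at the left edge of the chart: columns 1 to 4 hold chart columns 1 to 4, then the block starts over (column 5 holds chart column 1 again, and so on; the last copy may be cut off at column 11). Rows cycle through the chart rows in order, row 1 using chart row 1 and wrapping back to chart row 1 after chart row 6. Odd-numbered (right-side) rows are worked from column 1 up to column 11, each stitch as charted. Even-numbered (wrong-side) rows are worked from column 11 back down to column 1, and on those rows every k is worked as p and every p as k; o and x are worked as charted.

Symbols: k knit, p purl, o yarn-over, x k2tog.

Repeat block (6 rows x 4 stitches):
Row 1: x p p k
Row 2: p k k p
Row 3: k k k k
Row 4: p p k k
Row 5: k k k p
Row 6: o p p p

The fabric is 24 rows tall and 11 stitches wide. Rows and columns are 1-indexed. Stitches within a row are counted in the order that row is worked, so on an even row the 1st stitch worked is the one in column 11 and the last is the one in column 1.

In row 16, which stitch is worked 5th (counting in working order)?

Row 16 uses chart row ((16-1) mod 6)+1 = 4. Row 16 is even, so WS.
Chart row 4 tiled across columns 1-11: p p k k p p k k p p k
Wrong side: read the tiled row from column 11 down to 1 and exchange k with p (leave o, x).
Row 16 as worked: p k k p p k k p p k k
Counting 5 along the worked row gives p.

Stitch:
p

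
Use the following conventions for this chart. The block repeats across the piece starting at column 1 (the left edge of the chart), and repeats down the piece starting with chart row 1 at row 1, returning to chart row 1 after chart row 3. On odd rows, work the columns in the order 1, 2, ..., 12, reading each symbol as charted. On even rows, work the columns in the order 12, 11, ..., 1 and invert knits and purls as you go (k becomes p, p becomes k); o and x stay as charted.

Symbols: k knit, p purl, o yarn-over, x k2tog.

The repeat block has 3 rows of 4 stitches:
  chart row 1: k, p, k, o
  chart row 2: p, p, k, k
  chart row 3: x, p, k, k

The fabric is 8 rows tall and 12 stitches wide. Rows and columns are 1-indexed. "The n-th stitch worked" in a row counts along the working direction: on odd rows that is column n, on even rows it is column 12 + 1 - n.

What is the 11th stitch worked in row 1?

Result:
k

Derivation:
For row 1: chart row = ((1-1) mod 3) + 1 = 1; this is a RS (odd) row.
Chart row 1 tiled across columns 1-12: k p k o k p k o k p k o
Right side: take the tiled row as-is (worked left to right from column 1).
Counting 11 along the worked row gives k.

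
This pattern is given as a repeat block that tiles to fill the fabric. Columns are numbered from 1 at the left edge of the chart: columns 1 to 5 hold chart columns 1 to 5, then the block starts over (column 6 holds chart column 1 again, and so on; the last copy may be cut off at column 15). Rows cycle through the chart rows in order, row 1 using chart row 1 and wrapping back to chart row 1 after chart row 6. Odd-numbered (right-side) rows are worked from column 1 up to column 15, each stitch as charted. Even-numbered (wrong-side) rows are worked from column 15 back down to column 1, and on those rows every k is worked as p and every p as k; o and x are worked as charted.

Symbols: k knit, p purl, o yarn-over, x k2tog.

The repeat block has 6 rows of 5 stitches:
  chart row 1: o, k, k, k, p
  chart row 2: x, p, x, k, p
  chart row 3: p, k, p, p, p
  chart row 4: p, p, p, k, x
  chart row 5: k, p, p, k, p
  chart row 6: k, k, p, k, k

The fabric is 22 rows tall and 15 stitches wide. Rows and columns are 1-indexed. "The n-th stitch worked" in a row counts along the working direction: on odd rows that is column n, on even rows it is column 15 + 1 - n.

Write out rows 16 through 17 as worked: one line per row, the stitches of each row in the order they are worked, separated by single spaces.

Row 16: chart row 4, WS - tiled (columns 1-15): p p p k x p p p k x p p p k x; work from column 15 back to 1 with k<->p swapped.
Row 17: chart row 5, RS - tile across columns 1-15 and work as-is.

Rows as worked:
x p k k k x p k k k x p k k k
k p p k p k p p k p k p p k p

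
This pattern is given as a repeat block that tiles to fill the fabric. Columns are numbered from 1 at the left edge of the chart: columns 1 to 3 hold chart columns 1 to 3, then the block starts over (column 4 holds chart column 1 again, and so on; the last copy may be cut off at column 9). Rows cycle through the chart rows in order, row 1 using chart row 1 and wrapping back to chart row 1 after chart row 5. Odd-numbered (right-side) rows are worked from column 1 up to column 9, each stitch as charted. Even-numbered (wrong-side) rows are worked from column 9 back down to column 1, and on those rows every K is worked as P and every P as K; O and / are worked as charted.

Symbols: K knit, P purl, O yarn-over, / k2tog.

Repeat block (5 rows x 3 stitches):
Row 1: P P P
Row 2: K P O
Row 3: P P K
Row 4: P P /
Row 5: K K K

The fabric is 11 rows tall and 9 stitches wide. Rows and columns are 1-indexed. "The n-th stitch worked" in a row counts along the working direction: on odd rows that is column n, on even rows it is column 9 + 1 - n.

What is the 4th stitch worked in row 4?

Row 4: (4-1) mod 5 = 3, so use chart row 4. Even row -> WS.
Chart row 4 tiled across columns 1-9: P P / P P / P P /
WS row: flip the tiled sequence (start at column 9) and apply K<->P; O and / stay.
Row 4 as worked: / K K / K K / K K
Counting 4 along the worked row gives /.

Result:
/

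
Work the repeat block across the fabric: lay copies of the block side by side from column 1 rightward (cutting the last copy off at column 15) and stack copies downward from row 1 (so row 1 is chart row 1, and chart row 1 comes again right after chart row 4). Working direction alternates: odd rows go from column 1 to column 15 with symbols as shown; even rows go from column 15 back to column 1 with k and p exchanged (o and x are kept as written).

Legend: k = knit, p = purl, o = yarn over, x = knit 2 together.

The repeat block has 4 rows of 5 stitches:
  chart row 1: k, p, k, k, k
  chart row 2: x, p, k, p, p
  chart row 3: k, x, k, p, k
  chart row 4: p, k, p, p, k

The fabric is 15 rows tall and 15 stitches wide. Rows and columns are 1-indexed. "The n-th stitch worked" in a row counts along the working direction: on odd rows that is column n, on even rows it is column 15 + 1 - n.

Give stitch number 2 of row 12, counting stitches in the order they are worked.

Stitch:
k

Derivation:
For row 12: chart row = ((12-1) mod 4) + 1 = 4; this is a WS (even) row.
Chart row 4 tiled across columns 1-15: p k p p k p k p p k p k p p k
WS: work from column 15 back to column 1 (reverse the tiled row), swapping k<->p (o and x unchanged).
Row 12 as worked: p k k p k p k k p k p k k p k
The 2nd stitch worked is k.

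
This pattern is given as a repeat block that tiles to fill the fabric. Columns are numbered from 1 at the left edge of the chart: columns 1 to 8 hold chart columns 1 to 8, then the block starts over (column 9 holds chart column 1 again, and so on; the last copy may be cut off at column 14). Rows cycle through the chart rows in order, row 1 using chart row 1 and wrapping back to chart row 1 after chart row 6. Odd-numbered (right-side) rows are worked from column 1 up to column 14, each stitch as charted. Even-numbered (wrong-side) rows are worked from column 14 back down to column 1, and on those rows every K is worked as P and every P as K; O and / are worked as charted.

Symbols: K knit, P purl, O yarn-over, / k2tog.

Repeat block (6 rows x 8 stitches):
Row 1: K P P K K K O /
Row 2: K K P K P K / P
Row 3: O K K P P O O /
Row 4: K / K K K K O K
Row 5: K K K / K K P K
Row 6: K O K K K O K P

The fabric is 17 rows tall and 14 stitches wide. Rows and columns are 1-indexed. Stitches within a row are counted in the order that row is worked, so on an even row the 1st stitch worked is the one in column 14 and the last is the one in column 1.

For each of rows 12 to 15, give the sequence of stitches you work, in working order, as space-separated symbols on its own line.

Row 12: chart row 6, WS - tiled (columns 1-14): K O K K K O K P K O K K K O; work from column 14 back to 1 with K<->P swapped.
Row 13: chart row 1, RS - tile across columns 1-14 and work as-is.
Row 14: chart row 2, WS - tiled (columns 1-14): K K P K P K / P K K P K P K; work from column 14 back to 1 with K<->P swapped.
Row 15: chart row 3, RS - tile across columns 1-14 and work as-is.

Rows as worked:
O P P P O P K P O P P P O P
K P P K K K O / K P P K K K
P K P K P P K / P K P K P P
O K K P P O O / O K K P P O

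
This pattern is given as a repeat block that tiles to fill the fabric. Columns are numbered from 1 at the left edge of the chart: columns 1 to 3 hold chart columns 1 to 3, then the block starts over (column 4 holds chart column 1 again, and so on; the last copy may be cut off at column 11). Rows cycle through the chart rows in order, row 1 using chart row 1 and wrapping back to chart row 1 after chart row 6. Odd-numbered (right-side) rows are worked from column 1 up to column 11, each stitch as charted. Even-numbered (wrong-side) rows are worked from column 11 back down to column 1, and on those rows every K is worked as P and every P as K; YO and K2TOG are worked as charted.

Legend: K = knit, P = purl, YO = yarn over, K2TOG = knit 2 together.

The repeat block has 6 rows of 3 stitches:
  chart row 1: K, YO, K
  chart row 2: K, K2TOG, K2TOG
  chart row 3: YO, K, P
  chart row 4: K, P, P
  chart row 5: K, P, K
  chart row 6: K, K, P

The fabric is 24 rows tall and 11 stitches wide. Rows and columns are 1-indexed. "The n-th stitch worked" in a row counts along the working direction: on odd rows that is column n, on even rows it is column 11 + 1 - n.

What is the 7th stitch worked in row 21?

== STITCH ==
YO

Derivation:
Row 21: (21-1) mod 6 = 2, so use chart row 3. Odd row -> RS.
Chart row 3 tiled across columns 1-11: YO K P YO K P YO K P YO K
RS row: no reversal, no swap; stitch n worked = column n.
The 7th stitch worked is YO.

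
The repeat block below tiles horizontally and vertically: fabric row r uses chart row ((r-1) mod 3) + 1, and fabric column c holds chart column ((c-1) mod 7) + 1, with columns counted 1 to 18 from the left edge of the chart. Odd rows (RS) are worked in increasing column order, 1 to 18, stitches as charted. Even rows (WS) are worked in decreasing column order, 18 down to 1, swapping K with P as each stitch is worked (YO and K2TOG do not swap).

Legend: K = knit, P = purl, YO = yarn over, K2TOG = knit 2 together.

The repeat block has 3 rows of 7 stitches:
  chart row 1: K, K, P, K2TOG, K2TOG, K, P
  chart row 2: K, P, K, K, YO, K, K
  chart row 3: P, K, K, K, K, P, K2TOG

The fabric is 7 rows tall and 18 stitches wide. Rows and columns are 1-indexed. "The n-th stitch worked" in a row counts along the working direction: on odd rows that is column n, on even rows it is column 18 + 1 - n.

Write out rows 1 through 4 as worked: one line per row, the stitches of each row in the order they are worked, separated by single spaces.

Row 1: chart row 1, RS - tile across columns 1-18 and work as-is.
Row 2: chart row 2, WS - tiled (columns 1-18): K P K K YO K K K P K K YO K K K P K K; work from column 18 back to 1 with K<->P swapped.
Row 3: chart row 3, RS - tile across columns 1-18 and work as-is.
Row 4: chart row 1, WS - tiled (columns 1-18): K K P K2TOG K2TOG K P K K P K2TOG K2TOG K P K K P K2TOG; work from column 18 back to 1 with K<->P swapped.

== ROWS AS WORKED ==
K K P K2TOG K2TOG K P K K P K2TOG K2TOG K P K K P K2TOG
P P K P P P YO P P K P P P YO P P K P
P K K K K P K2TOG P K K K K P K2TOG P K K K
K2TOG K P P K P K2TOG K2TOG K P P K P K2TOG K2TOG K P P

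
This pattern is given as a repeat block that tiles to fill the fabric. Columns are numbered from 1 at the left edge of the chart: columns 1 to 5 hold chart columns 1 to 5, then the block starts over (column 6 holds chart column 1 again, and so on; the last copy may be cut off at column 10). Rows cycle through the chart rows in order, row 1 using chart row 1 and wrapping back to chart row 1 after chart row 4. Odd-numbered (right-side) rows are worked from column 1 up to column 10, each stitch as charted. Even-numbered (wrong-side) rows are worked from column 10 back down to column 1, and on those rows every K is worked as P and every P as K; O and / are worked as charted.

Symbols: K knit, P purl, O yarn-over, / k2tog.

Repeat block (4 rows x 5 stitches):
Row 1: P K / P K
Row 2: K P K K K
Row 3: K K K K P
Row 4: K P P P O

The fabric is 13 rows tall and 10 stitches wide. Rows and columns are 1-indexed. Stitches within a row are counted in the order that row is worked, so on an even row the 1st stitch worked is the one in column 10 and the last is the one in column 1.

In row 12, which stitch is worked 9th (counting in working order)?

== STITCH ==
K

Derivation:
Row 12 uses chart row ((12-1) mod 4)+1 = 4. Row 12 is even, so WS.
Chart row 4 tiled across columns 1-10: K P P P O K P P P O
Wrong side: read the tiled row from column 10 down to 1 and exchange K with P (leave O, /).
Row 12 as worked: O K K K P O K K K P
Stitch 9 in working order -> K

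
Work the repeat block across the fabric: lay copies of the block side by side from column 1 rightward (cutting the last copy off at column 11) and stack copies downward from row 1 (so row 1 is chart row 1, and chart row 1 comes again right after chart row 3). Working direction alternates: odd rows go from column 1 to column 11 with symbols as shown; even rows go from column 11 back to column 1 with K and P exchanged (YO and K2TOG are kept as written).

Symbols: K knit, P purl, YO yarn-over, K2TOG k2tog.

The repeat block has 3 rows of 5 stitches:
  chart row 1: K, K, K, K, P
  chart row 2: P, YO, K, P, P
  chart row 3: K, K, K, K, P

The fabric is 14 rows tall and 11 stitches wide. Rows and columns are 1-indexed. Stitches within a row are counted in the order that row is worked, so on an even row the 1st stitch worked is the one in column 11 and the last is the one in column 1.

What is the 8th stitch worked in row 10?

Row 10 uses chart row ((10-1) mod 3)+1 = 1. Row 10 is even, so WS.
Chart row 1 tiled across columns 1-11: K K K K P K K K K P K
Wrong side: read the tiled row from column 11 down to 1 and exchange K with P (leave YO, K2TOG).
Row 10 as worked: P K P P P P K P P P P
Counting 8 along the worked row gives P.

Stitch:
P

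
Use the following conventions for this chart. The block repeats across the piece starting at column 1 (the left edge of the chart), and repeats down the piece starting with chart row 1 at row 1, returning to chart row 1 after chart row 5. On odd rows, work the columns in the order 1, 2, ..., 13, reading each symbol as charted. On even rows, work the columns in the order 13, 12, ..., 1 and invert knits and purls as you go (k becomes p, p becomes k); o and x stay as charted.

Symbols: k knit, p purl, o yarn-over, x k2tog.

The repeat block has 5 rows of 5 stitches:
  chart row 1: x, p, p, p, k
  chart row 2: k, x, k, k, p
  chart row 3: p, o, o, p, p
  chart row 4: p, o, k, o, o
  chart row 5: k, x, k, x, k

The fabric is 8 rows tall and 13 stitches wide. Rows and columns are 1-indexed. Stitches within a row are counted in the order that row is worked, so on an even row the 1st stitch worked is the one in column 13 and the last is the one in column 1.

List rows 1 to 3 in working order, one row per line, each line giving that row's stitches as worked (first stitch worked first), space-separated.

Result:
x p p p k x p p p k x p p
p x p k p p x p k p p x p
p o o p p p o o p p p o o

Derivation:
Row 1: chart row 1, RS - tile across columns 1-13 and work as-is.
Row 2: chart row 2, WS - tiled (columns 1-13): k x k k p k x k k p k x k; work from column 13 back to 1 with k<->p swapped.
Row 3: chart row 3, RS - tile across columns 1-13 and work as-is.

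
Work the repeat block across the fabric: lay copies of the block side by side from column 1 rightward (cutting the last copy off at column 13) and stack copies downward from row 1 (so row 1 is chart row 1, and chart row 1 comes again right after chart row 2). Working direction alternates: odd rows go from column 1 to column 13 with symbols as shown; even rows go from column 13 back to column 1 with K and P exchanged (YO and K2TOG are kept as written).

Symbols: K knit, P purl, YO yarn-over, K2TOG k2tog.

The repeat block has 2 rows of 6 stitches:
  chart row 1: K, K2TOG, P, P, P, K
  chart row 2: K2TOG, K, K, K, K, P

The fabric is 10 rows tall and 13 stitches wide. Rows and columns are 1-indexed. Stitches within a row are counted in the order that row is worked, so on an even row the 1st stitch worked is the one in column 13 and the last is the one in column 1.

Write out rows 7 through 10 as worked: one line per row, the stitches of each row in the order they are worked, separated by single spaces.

Row 7: chart row 1, RS - tile across columns 1-13 and work as-is.
Row 8: chart row 2, WS - tiled (columns 1-13): K2TOG K K K K P K2TOG K K K K P K2TOG; work from column 13 back to 1 with K<->P swapped.
Row 9: chart row 1, RS - tile across columns 1-13 and work as-is.
Row 10: chart row 2, WS - tiled (columns 1-13): K2TOG K K K K P K2TOG K K K K P K2TOG; work from column 13 back to 1 with K<->P swapped.

Rows as worked:
K K2TOG P P P K K K2TOG P P P K K
K2TOG K P P P P K2TOG K P P P P K2TOG
K K2TOG P P P K K K2TOG P P P K K
K2TOG K P P P P K2TOG K P P P P K2TOG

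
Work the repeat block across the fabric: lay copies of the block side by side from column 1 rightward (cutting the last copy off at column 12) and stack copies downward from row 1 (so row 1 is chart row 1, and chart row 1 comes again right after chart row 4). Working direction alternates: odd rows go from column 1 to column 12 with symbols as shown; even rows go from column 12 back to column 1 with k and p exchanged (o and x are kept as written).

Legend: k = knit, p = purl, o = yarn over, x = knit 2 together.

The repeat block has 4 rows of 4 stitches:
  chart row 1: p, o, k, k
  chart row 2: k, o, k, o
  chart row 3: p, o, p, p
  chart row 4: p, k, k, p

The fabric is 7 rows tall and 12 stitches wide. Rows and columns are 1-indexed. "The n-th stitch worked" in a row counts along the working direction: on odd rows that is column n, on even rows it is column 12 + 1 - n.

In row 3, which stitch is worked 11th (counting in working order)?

Stitch:
p

Derivation:
Row 3 uses chart row ((3-1) mod 4)+1 = 3. Row 3 is odd, so RS.
Chart row 3 tiled across columns 1-12: p o p p p o p p p o p p
RS row: no reversal, no swap; stitch n worked = column n.
Counting 11 along the worked row gives p.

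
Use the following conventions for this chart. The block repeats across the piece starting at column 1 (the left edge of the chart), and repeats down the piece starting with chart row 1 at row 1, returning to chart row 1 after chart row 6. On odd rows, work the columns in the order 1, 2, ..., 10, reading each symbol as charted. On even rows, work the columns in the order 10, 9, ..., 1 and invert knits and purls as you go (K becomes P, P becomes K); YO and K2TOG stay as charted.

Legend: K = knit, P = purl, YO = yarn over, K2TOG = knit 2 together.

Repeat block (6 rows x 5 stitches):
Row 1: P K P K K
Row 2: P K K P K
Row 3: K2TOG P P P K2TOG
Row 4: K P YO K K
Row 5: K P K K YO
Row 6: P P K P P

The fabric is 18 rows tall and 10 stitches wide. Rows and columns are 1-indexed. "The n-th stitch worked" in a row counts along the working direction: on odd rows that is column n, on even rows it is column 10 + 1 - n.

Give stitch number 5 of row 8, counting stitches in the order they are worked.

Stitch:
K

Derivation:
Row 8: (8-1) mod 6 = 1, so use chart row 2. Even row -> WS.
Chart row 2 tiled across columns 1-10: P K K P K P K K P K
WS: work from column 10 back to column 1 (reverse the tiled row), swapping K<->P (YO and K2TOG unchanged).
Row 8 as worked: P K P P K P K P P K
Counting 5 along the worked row gives K.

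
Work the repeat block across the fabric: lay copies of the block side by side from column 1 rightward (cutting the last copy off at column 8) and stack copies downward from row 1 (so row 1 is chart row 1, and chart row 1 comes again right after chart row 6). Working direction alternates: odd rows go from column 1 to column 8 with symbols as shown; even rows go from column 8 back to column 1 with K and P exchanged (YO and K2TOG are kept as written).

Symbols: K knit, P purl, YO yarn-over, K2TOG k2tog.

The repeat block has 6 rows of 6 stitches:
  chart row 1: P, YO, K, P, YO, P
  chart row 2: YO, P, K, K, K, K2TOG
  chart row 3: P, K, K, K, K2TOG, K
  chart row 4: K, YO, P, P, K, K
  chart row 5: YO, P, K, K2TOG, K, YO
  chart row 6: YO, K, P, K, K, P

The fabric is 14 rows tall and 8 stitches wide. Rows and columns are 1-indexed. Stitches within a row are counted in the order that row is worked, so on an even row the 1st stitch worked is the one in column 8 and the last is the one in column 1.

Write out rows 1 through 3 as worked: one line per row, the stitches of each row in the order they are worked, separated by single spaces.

Row 1: chart row 1, RS - tile across columns 1-8 and work as-is.
Row 2: chart row 2, WS - tiled (columns 1-8): YO P K K K K2TOG YO P; work from column 8 back to 1 with K<->P swapped.
Row 3: chart row 3, RS - tile across columns 1-8 and work as-is.

Rows as worked:
P YO K P YO P P YO
K YO K2TOG P P P K YO
P K K K K2TOG K P K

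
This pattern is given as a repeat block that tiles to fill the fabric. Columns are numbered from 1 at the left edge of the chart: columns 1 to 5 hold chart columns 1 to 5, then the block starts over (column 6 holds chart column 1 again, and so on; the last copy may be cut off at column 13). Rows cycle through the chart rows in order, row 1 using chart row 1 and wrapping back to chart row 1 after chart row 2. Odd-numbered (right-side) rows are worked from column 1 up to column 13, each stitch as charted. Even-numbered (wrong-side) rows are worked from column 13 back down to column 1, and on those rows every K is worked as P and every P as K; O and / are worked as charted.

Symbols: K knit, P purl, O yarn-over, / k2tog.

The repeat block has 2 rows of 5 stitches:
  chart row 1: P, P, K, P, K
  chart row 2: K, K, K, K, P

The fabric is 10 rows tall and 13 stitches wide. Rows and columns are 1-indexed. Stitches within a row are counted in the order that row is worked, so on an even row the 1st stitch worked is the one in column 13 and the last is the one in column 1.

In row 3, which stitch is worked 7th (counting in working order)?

Row 3 uses chart row ((3-1) mod 2)+1 = 1. Row 3 is odd, so RS.
Chart row 1 tiled across columns 1-13: P P K P K P P K P K P P K
RS: work column 1 to column 13, symbols as charted — the tiled row is the row as worked.
The 7th stitch worked is P.

Result:
P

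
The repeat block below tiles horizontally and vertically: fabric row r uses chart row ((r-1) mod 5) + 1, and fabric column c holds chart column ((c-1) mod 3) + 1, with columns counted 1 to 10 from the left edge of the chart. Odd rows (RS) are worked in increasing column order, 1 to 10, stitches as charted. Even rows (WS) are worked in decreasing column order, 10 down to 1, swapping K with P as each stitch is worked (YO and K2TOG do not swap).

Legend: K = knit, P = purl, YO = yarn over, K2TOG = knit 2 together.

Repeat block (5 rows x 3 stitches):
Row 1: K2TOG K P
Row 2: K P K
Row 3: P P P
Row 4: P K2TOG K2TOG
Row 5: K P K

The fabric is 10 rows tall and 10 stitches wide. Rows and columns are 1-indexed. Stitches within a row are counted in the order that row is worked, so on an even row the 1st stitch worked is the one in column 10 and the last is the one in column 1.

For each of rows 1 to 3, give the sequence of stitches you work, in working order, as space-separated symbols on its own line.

Rows as worked:
K2TOG K P K2TOG K P K2TOG K P K2TOG
P P K P P K P P K P
P P P P P P P P P P

Derivation:
Row 1: chart row 1, RS - tile across columns 1-10 and work as-is.
Row 2: chart row 2, WS - tiled (columns 1-10): K P K K P K K P K K; work from column 10 back to 1 with K<->P swapped.
Row 3: chart row 3, RS - tile across columns 1-10 and work as-is.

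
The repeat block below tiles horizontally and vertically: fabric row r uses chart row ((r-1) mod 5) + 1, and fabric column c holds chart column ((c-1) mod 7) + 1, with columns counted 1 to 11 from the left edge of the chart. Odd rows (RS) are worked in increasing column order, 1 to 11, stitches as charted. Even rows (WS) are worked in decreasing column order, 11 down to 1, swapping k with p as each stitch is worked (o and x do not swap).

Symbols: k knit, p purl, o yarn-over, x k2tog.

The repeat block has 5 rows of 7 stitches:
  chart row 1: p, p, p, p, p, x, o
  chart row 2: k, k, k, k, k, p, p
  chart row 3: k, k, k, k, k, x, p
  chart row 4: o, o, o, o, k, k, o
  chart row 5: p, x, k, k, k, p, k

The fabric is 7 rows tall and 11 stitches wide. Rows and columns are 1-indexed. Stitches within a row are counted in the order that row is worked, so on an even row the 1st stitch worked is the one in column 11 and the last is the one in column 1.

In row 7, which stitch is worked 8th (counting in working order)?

Result:
k

Derivation:
For row 7: chart row = ((7-1) mod 5) + 1 = 2; this is a RS (odd) row.
Chart row 2 tiled across columns 1-11: k k k k k p p k k k k
RS: work column 1 to column 11, symbols as charted — the tiled row is the row as worked.
Stitch 8 in working order -> k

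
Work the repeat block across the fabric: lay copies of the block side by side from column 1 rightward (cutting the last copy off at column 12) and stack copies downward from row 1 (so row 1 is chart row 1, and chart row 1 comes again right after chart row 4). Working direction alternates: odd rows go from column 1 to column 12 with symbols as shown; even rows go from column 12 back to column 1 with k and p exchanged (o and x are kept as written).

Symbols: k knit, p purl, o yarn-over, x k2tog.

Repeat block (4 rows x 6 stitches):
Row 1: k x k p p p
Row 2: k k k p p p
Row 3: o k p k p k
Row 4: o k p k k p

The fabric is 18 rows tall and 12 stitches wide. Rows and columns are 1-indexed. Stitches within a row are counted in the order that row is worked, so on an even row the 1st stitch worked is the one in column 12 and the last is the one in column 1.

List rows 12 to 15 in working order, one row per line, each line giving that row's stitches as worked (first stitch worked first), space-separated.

Row 12: chart row 4, WS - tiled (columns 1-12): o k p k k p o k p k k p; work from column 12 back to 1 with k<->p swapped.
Row 13: chart row 1, RS - tile across columns 1-12 and work as-is.
Row 14: chart row 2, WS - tiled (columns 1-12): k k k p p p k k k p p p; work from column 12 back to 1 with k<->p swapped.
Row 15: chart row 3, RS - tile across columns 1-12 and work as-is.

Result:
k p p k p o k p p k p o
k x k p p p k x k p p p
k k k p p p k k k p p p
o k p k p k o k p k p k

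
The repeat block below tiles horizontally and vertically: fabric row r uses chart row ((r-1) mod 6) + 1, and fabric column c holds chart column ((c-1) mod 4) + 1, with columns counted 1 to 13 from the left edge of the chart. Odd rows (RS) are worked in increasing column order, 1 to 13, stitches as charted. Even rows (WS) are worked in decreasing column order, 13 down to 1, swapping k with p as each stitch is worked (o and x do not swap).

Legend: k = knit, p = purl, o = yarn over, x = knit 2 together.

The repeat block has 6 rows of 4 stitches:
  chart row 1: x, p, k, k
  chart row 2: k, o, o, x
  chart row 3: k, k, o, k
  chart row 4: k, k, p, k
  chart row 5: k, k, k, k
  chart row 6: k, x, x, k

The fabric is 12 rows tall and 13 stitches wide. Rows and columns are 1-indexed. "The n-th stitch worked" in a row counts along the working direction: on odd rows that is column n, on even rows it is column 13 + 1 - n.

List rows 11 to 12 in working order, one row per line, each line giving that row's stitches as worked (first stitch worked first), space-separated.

Result:
k k k k k k k k k k k k k
p p x x p p x x p p x x p

Derivation:
Row 11: chart row 5, RS - tile across columns 1-13 and work as-is.
Row 12: chart row 6, WS - tiled (columns 1-13): k x x k k x x k k x x k k; work from column 13 back to 1 with k<->p swapped.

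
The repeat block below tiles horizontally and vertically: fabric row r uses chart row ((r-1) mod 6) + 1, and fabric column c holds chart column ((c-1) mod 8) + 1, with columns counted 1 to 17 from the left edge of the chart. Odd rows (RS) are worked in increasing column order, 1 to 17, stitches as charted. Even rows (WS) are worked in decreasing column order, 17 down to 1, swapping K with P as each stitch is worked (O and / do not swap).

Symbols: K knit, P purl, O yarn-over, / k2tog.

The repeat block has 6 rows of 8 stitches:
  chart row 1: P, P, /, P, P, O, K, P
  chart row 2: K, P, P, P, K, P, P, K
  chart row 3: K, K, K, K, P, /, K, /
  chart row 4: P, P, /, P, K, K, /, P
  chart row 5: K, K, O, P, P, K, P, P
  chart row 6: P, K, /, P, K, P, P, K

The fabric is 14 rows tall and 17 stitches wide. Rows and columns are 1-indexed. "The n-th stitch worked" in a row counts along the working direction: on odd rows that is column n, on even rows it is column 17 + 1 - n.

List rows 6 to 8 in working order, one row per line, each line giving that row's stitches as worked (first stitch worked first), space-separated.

Row 6: chart row 6, WS - tiled (columns 1-17): P K / P K P P K P K / P K P P K P; work from column 17 back to 1 with K<->P swapped.
Row 7: chart row 1, RS - tile across columns 1-17 and work as-is.
Row 8: chart row 2, WS - tiled (columns 1-17): K P P P K P P K K P P P K P P K K; work from column 17 back to 1 with K<->P swapped.

Result:
K P K K P K / P K P K K P K / P K
P P / P P O K P P P / P P O K P P
P P K K P K K K P P K K P K K K P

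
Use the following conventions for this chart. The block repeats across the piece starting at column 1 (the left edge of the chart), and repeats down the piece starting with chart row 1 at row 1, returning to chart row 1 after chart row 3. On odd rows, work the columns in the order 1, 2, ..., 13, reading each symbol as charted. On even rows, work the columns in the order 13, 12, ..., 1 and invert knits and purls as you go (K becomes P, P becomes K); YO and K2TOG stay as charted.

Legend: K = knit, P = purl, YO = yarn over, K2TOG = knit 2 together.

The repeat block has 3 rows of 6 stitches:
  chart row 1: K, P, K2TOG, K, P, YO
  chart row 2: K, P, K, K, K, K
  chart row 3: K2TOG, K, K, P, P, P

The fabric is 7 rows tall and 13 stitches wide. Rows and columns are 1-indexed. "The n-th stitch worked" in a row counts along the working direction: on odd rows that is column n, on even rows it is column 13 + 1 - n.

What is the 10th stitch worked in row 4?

For row 4: chart row = ((4-1) mod 3) + 1 = 1; this is a WS (even) row.
Chart row 1 tiled across columns 1-13: K P K2TOG K P YO K P K2TOG K P YO K
WS row: flip the tiled sequence (start at column 13) and apply K<->P; YO and K2TOG stay.
Row 4 as worked: P YO K P K2TOG K P YO K P K2TOG K P
Counting 10 along the worked row gives P.

Stitch:
P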